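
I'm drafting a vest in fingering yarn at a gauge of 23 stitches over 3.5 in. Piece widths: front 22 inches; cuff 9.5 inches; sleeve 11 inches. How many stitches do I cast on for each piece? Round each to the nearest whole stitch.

Rate = 23/3.5 = 6.571 sts per in.
front: 22 × 6.571 = 144.57 → 145.
cuff: 9.5 × 6.571 = 62.43 → 62.
sleeve: 11 × 6.571 = 72.29 → 72.

front 145; cuff 62; sleeve 72.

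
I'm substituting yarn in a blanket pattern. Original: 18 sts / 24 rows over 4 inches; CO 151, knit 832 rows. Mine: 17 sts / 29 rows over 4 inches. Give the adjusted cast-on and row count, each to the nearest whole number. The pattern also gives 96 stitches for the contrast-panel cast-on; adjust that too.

Cast on 143 stitches; work 1005 rows; contrast-panel cast-on 91 stitches.

Stitches: 151 × 17/18 = 142.61 → 143.
Rows: 832 × 29/24 = 1005.33 → 1005.
contrast-panel cast-on: 96 × 17/18 = 90.67 → 91.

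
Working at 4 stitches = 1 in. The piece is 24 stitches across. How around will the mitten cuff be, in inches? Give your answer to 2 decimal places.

4 stitches / 1 inch = 4 stitches per inch.
24 / 4 = 6.000 inches.

6.00 inches.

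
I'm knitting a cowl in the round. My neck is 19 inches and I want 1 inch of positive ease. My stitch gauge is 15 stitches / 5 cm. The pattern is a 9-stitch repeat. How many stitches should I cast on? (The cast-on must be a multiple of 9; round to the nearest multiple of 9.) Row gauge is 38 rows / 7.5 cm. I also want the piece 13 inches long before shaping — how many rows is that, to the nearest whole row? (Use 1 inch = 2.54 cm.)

Finished = 19 + 1 = 20 inches.
20 inches × 2.54 = 50.80 cm.
15/5 = 3 sts per cm; 50.80 × 3 = 152.40 sts.
Nearest multiple of 9 → 153.
13 inches = 33.02 cm; × 5.067 = 167.30 → 167 rows.

Cast on 153 stitches; work 167 rows.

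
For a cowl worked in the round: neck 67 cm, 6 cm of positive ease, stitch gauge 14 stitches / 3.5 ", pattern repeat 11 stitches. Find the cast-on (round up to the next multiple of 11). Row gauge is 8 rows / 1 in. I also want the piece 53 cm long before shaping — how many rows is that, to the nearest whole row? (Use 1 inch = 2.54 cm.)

Cast on 121 stitches; work 167 rows.

Finished = 67 + 6 = 73 cm.
73 cm × 1/2.54 = 28.74 inches.
14/3.5 = 4 sts per in; 28.74 × 4 = 114.96 sts.
Next multiple of 11 → 121.
53 cm = 20.87 inches; × 8 = 166.93 → 167 rows.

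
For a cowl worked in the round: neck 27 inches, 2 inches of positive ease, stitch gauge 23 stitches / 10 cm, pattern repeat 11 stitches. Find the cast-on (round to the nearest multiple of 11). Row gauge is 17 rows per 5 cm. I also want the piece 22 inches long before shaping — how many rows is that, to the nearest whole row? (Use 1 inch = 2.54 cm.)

Finished = 27 + 2 = 29 inches.
29 inches × 2.54 = 73.66 cm.
23/10 = 2.3 sts per cm; 73.66 × 2.3 = 169.42 sts.
Nearest multiple of 11 → 165.
22 inches = 55.88 cm; × 3.4 = 189.99 → 190 rows.

Cast on 165 stitches; work 190 rows.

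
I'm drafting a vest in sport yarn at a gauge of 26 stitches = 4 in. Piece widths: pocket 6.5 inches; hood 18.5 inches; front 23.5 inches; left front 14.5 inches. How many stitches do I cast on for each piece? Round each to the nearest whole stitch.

pocket 42; hood 120; front 153; left front 94.

Rate = 26/4 = 6.5 sts per in.
pocket: 6.5 × 6.5 = 42.25 → 42.
hood: 18.5 × 6.5 = 120.25 → 120.
front: 23.5 × 6.5 = 152.75 → 153.
left front: 14.5 × 6.5 = 94.25 → 94.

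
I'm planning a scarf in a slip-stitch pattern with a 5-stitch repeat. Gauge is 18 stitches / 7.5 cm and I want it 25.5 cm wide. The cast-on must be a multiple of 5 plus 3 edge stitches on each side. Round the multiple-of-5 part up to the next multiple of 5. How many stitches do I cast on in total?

18 / 7.5 = 2.4 sts per cm.
25.5 × 2.4 = 61.20 sts.
Less 6 edge sts → 55.20 for the repeat.
Next multiple of 5: 60.
Add back 6 edge sts → 66.

CO 66 sts.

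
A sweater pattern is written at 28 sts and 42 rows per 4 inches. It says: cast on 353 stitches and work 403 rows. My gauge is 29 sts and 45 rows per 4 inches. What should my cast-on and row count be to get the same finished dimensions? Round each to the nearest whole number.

Stitches: 353 × 29/28 = 365.61 → 366.
Rows: 403 × 45/42 = 431.79 → 432.

Cast on 366 stitches; work 432 rows.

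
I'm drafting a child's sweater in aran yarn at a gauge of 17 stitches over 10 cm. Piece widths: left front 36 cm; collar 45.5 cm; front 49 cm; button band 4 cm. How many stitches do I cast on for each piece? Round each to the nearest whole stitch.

Rate = 17/10 = 1.7 sts per cm.
left front: 36 × 1.7 = 61.20 → 61.
collar: 45.5 × 1.7 = 77.35 → 77.
front: 49 × 1.7 = 83.30 → 83.
button band: 4 × 1.7 = 6.80 → 7.

left front 61; collar 77; front 83; button band 7.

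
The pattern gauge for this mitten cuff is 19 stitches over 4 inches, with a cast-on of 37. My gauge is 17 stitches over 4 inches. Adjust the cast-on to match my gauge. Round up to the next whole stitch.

Scale factor = 17 / 19 = 0.895.
37 × 17 / 19 = 33.11 sts.
→ 34 sts.

Cast on 34 stitches.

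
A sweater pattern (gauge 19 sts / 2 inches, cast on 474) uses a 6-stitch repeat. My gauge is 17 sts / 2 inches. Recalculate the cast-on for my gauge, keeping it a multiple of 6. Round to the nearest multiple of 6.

426 stitches.

474 × 17 / 19 = 424.11.
Nearest multiple of 6: 426.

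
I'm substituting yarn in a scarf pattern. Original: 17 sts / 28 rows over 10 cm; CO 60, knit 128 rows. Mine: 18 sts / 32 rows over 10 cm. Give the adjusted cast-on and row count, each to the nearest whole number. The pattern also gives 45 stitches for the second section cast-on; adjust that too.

Cast on 64 stitches; work 146 rows; second section cast-on 48 stitches.

Stitches: 60 × 18/17 = 63.53 → 64.
Rows: 128 × 32/28 = 146.29 → 146.
second section cast-on: 45 × 18/17 = 47.65 → 48.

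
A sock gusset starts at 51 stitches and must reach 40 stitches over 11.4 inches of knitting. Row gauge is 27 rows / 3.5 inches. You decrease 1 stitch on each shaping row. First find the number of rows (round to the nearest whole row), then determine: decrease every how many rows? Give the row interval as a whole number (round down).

Rows = 11.4 × 7.714 = 87.9 → 88 rows.
Stitches to remove: 11 → 11 shaping rows (at 1 st each).
88 / 11 = 8.00 → every 8 rows.

Decrease every 8th row.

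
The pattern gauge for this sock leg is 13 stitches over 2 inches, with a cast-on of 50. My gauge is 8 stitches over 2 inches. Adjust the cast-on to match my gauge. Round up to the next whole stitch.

Cast on 31 stitches.

Scale factor = 8 / 13 = 0.615.
50 × 8 / 13 = 30.77 sts.
→ 31 sts.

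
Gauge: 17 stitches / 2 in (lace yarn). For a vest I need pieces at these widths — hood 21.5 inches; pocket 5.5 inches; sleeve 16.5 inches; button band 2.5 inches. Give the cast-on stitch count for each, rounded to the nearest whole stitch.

hood 183; pocket 47; sleeve 140; button band 21.

Rate = 17/2 = 8.5 sts per in.
hood: 21.5 × 8.5 = 182.75 → 183.
pocket: 5.5 × 8.5 = 46.75 → 47.
sleeve: 16.5 × 8.5 = 140.25 → 140.
button band: 2.5 × 8.5 = 21.25 → 21.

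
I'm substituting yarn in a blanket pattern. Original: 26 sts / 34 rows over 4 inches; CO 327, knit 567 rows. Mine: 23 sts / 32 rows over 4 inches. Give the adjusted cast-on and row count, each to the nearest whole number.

Cast on 289 stitches; work 534 rows.

Stitches: 327 × 23/26 = 289.27 → 289.
Rows: 567 × 32/34 = 533.65 → 534.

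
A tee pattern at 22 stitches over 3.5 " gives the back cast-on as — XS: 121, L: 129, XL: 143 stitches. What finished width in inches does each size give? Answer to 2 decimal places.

XS 19.25 inches; L 20.52 inches; XL 22.75 inches.

22/3.5 = 6.286 sts per in.
XS: 121 / 6.286 = 19.250 → 19.25 in.
L: 129 / 6.286 = 20.523 → 20.52 in.
XL: 143 / 6.286 = 22.750 → 22.75 in.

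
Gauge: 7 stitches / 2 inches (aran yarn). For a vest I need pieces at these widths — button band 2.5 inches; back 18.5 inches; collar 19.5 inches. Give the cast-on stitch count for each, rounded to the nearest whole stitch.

Rate = 7/2 = 3.5 sts per in.
button band: 2.5 × 3.5 = 8.75 → 9.
back: 18.5 × 3.5 = 64.75 → 65.
collar: 19.5 × 3.5 = 68.25 → 68.

button band 9; back 65; collar 68.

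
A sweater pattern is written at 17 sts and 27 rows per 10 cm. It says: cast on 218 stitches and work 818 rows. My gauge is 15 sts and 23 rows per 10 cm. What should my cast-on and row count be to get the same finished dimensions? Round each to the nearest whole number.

Stitches: 218 × 15/17 = 192.35 → 192.
Rows: 818 × 23/27 = 696.81 → 697.

Cast on 192 stitches; work 697 rows.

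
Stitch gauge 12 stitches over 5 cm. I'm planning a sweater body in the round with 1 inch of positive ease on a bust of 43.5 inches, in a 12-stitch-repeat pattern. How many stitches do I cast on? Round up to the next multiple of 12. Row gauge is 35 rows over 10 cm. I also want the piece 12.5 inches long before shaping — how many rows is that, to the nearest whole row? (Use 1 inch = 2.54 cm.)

Cast on 276 stitches; work 111 rows.

Finished = 43.5 + 1 = 44.5 inches.
44.5 inches × 2.54 = 113.03 cm.
12/5 = 2.4 sts per cm; 113.03 × 2.4 = 271.27 sts.
Next multiple of 12 → 276.
12.5 inches = 31.75 cm; × 3.5 = 111.12 → 111 rows.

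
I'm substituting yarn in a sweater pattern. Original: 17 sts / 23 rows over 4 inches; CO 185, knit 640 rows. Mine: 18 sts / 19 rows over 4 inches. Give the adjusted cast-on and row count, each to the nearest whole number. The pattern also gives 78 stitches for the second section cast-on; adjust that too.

Stitches: 185 × 18/17 = 195.88 → 196.
Rows: 640 × 19/23 = 528.70 → 529.
second section cast-on: 78 × 18/17 = 82.59 → 83.

Cast on 196 stitches; work 529 rows; second section cast-on 83 stitches.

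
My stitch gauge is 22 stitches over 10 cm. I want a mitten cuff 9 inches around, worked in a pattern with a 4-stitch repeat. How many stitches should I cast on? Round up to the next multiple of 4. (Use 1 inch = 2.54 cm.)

CO 52 sts.

9 in = 9 × 2.54 = 22.86 cm.
22 / 10 = 2.2 sts/cm.
22.86 × 2.2 = 50.29 sts.
→ 52.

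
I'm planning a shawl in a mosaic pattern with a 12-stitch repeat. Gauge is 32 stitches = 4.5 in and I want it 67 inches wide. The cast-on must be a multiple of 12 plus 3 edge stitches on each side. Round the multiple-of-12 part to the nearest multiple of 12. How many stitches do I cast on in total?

CO 474 sts.

32 / 4.5 = 7.111 sts per inch.
67 × 7.111 = 476.44 sts.
Less 6 edge sts → 470.44 for the repeat.
Nearest multiple of 12: 468.
Add back 6 edge sts → 474.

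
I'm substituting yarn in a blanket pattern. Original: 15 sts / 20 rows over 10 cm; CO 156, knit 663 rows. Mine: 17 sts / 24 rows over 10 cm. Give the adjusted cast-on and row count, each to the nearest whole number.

Stitches: 156 × 17/15 = 176.80 → 177.
Rows: 663 × 24/20 = 795.60 → 796.

Cast on 177 stitches; work 796 rows.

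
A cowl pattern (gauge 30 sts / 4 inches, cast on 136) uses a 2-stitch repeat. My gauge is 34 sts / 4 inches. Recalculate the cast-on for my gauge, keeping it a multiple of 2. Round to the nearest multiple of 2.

136 × 34 / 30 = 154.13.
Nearest multiple of 2: 154.

Cast on 154 stitches.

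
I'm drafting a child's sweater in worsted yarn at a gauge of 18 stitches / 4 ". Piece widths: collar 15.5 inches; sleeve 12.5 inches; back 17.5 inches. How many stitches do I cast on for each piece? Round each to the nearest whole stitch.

collar 70; sleeve 56; back 79.

Rate = 18/4 = 4.5 sts per in.
collar: 15.5 × 4.5 = 69.75 → 70.
sleeve: 12.5 × 4.5 = 56.25 → 56.
back: 17.5 × 4.5 = 78.75 → 79.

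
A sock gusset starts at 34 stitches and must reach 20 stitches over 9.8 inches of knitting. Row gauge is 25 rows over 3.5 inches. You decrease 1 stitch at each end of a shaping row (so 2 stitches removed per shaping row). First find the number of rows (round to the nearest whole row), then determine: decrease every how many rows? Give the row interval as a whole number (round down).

Rows = 9.8 × 7.143 = 70.0 → 70 rows.
Stitches to remove: 14 → 7 shaping rows (at 2 st each).
70 / 7 = 10.00 → every 10 rows.

Decrease every 10th row.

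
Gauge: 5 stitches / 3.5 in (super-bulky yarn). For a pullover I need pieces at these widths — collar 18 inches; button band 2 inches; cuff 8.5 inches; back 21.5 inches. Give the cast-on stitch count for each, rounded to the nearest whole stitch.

collar 26; button band 3; cuff 12; back 31.

Rate = 5/3.5 = 1.429 sts per in.
collar: 18 × 1.429 = 25.71 → 26.
button band: 2 × 1.429 = 2.86 → 3.
cuff: 8.5 × 1.429 = 12.14 → 12.
back: 21.5 × 1.429 = 30.71 → 31.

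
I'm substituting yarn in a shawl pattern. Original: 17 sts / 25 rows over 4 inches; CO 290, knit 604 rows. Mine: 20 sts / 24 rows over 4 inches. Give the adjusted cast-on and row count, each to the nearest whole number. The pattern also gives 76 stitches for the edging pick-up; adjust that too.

Stitches: 290 × 20/17 = 341.18 → 341.
Rows: 604 × 24/25 = 579.84 → 580.
edging pick-up: 76 × 20/17 = 89.41 → 89.

Cast on 341 stitches; work 580 rows; edging pick-up 89 stitches.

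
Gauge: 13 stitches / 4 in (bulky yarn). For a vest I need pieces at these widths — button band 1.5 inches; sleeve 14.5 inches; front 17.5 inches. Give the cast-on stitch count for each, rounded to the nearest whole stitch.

button band 5; sleeve 47; front 57.

Rate = 13/4 = 3.25 sts per in.
button band: 1.5 × 3.25 = 4.88 → 5.
sleeve: 14.5 × 3.25 = 47.12 → 47.
front: 17.5 × 3.25 = 56.88 → 57.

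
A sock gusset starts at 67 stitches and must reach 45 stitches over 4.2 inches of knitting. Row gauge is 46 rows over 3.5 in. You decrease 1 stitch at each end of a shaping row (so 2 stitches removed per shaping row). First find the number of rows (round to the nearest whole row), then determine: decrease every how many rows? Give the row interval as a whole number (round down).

Rows = 4.2 × 13.143 = 55.2 → 55 rows.
Stitches to remove: 22 → 11 shaping rows (at 2 st each).
55 / 11 = 5.00 → every 5 rows.

Decrease every 5th row.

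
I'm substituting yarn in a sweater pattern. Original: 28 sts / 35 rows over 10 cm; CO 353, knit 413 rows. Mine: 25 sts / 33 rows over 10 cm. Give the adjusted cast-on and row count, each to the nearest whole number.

Cast on 315 stitches; work 389 rows.

Stitches: 353 × 25/28 = 315.18 → 315.
Rows: 413 × 33/35 = 389.40 → 389.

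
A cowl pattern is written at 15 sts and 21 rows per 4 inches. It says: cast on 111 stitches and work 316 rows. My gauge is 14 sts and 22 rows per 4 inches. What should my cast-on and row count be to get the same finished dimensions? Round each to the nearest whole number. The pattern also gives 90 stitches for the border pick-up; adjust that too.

Cast on 104 stitches; work 331 rows; border pick-up 84 stitches.

Stitches: 111 × 14/15 = 103.60 → 104.
Rows: 316 × 22/21 = 331.05 → 331.
border pick-up: 90 × 14/15 = 84.00 → 84.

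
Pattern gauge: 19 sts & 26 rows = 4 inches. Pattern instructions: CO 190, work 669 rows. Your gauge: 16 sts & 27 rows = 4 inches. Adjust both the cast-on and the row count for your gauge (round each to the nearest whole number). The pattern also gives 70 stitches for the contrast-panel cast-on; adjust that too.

Stitches: 190 × 16/19 = 160.00 → 160.
Rows: 669 × 27/26 = 694.73 → 695.
contrast-panel cast-on: 70 × 16/19 = 58.95 → 59.

Cast on 160 stitches; work 695 rows; contrast-panel cast-on 59 stitches.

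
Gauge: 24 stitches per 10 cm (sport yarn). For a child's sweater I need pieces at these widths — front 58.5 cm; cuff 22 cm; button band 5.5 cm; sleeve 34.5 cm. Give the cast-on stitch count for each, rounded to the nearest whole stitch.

Rate = 24/10 = 2.4 sts per cm.
front: 58.5 × 2.4 = 140.40 → 140.
cuff: 22 × 2.4 = 52.80 → 53.
button band: 5.5 × 2.4 = 13.20 → 13.
sleeve: 34.5 × 2.4 = 82.80 → 83.

front 140; cuff 53; button band 13; sleeve 83.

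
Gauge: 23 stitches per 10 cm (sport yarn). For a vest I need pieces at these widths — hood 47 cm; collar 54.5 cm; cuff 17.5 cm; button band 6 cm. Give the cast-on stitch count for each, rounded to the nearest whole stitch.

Rate = 23/10 = 2.3 sts per cm.
hood: 47 × 2.3 = 108.10 → 108.
collar: 54.5 × 2.3 = 125.35 → 125.
cuff: 17.5 × 2.3 = 40.25 → 40.
button band: 6 × 2.3 = 13.80 → 14.

hood 108; collar 125; cuff 40; button band 14.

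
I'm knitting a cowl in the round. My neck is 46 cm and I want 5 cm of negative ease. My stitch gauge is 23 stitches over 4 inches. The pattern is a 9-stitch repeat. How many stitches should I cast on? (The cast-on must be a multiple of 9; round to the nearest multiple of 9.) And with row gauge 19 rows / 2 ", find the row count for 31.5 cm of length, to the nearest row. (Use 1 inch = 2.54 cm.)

Cast on 90 stitches; work 118 rows.

Finished = 46 − 5 = 41 cm.
41 cm × 1/2.54 = 16.14 inches.
23/4 = 5.75 sts per in; 16.14 × 5.75 = 92.81 sts.
Nearest multiple of 9 → 90.
31.5 cm = 12.40 inches; × 9.5 = 117.81 → 118 rows.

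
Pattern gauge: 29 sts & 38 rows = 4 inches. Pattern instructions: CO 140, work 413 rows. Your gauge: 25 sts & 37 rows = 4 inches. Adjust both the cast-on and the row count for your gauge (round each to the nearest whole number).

Cast on 121 stitches; work 402 rows.

Stitches: 140 × 25/29 = 120.69 → 121.
Rows: 413 × 37/38 = 402.13 → 402.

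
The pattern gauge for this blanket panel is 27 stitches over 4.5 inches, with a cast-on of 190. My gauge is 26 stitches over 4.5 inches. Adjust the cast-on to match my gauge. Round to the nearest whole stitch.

Scale factor = 26 / 27 = 0.963.
190 × 26 / 27 = 182.96 sts.
→ 183 sts.

Cast on 183 stitches.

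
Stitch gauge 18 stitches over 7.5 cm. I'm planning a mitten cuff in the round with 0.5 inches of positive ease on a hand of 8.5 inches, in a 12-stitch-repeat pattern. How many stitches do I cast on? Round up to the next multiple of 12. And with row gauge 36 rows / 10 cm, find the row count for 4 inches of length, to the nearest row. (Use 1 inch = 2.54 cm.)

Finished = 8.5 + 0.5 = 9 inches.
9 inches × 2.54 = 22.86 cm.
18/7.5 = 2.4 sts per cm; 22.86 × 2.4 = 54.86 sts.
Next multiple of 12 → 60.
4 inches = 10.16 cm; × 3.6 = 36.58 → 37 rows.

Cast on 60 stitches; work 37 rows.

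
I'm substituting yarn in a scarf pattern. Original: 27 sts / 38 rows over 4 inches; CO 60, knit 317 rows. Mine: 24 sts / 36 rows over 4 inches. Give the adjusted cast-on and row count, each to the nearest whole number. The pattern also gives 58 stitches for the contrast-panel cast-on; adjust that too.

Cast on 53 stitches; work 300 rows; contrast-panel cast-on 52 stitches.

Stitches: 60 × 24/27 = 53.33 → 53.
Rows: 317 × 36/38 = 300.32 → 300.
contrast-panel cast-on: 58 × 24/27 = 51.56 → 52.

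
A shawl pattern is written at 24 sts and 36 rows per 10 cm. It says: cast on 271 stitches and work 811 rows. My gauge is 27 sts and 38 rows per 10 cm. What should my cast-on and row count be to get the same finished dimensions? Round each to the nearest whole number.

Stitches: 271 × 27/24 = 304.88 → 305.
Rows: 811 × 38/36 = 856.06 → 856.

Cast on 305 stitches; work 856 rows.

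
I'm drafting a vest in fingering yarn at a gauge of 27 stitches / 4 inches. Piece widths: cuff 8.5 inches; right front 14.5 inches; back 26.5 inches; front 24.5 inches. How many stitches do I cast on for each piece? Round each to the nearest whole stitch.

Rate = 27/4 = 6.75 sts per in.
cuff: 8.5 × 6.75 = 57.38 → 57.
right front: 14.5 × 6.75 = 97.88 → 98.
back: 26.5 × 6.75 = 178.88 → 179.
front: 24.5 × 6.75 = 165.38 → 165.

cuff 57; right front 98; back 179; front 165.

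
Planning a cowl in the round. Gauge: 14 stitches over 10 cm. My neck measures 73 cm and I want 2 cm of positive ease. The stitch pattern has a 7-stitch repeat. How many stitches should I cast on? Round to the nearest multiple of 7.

105 stitches.

Finished = 73 + 2 = 75 cm.
14 / 10 = 1.4 sts/cm.
75 × 1.4 = 105.00 sts.
Nearest multiple of 7: 105.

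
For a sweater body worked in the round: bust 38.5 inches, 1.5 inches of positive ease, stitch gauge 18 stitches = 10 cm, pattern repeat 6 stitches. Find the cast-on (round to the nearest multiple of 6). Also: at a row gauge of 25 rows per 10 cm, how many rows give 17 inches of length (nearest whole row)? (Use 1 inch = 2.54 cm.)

Cast on 180 stitches; work 108 rows.

Finished = 38.5 + 1.5 = 40 inches.
40 inches × 2.54 = 101.60 cm.
18/10 = 1.8 sts per cm; 101.60 × 1.8 = 182.88 sts.
Nearest multiple of 6 → 180.
17 inches = 43.18 cm; × 2.5 = 107.95 → 108 rows.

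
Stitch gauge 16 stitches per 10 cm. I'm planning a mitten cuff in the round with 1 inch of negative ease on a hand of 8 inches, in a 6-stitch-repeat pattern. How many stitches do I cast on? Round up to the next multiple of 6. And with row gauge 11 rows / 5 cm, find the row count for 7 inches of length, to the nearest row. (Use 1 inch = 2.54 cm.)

Cast on 30 stitches; work 39 rows.

Finished = 8 − 1 = 7 inches.
7 inches × 2.54 = 17.78 cm.
16/10 = 1.6 sts per cm; 17.78 × 1.6 = 28.45 sts.
Next multiple of 6 → 30.
7 inches = 17.78 cm; × 2.2 = 39.12 → 39 rows.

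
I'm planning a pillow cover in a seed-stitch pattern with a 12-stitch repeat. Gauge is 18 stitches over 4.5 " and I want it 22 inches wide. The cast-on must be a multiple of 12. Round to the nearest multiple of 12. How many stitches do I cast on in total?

18 / 4.5 = 4 sts per inch.
22 × 4 = 88.00 sts.
Nearest multiple of 12: 84.

Cast on 84 stitches.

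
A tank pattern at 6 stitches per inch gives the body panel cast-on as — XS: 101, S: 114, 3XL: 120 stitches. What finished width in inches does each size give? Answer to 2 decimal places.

XS 16.83 inches; S 19.00 inches; 3XL 20.00 inches.

6/1 = 6 sts per in.
XS: 101 / 6 = 16.833 → 16.83 in.
S: 114 / 6 = 19.000 → 19.00 in.
3XL: 120 / 6 = 20.000 → 20.00 in.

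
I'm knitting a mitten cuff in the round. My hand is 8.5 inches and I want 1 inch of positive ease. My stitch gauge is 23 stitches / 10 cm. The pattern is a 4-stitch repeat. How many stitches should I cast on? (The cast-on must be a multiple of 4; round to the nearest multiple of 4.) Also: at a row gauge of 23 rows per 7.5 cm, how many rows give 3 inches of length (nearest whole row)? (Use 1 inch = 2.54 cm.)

Cast on 56 stitches; work 23 rows.

Finished = 8.5 + 1 = 9.5 inches.
9.5 inches × 2.54 = 24.13 cm.
23/10 = 2.3 sts per cm; 24.13 × 2.3 = 55.50 sts.
Nearest multiple of 4 → 56.
3 inches = 7.62 cm; × 3.067 = 23.37 → 23 rows.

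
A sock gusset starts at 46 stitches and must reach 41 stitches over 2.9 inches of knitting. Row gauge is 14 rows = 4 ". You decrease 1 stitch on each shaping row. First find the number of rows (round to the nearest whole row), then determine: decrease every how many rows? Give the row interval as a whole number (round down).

Rows = 2.9 × 3.5 = 10.2 → 10 rows.
Stitches to remove: 5 → 5 shaping rows (at 1 st each).
10 / 5 = 2.00 → every 2 rows.

Decrease every 2nd row.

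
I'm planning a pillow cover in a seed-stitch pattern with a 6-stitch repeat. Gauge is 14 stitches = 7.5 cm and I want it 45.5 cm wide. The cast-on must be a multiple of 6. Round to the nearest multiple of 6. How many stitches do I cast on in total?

Cast on 84 stitches.

14 / 7.5 = 1.867 sts per cm.
45.5 × 1.867 = 84.93 sts.
Nearest multiple of 6: 84.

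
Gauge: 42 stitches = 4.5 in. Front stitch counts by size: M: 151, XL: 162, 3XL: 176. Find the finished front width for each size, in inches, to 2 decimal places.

42/4.5 = 9.333 sts per in.
M: 151 / 9.333 = 16.179 → 16.18 in.
XL: 162 / 9.333 = 17.357 → 17.36 in.
3XL: 176 / 9.333 = 18.857 → 18.86 in.

M 16.18 inches; XL 17.36 inches; 3XL 18.86 inches.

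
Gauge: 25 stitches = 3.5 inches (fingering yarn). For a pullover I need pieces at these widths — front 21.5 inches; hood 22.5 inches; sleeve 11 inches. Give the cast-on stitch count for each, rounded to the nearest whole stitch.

front 154; hood 161; sleeve 79.

Rate = 25/3.5 = 7.143 sts per in.
front: 21.5 × 7.143 = 153.57 → 154.
hood: 22.5 × 7.143 = 160.71 → 161.
sleeve: 11 × 7.143 = 78.57 → 79.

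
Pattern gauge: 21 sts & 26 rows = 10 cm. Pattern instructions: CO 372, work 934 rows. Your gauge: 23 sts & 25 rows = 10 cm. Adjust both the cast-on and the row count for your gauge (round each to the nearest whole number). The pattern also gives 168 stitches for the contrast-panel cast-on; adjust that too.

Stitches: 372 × 23/21 = 407.43 → 407.
Rows: 934 × 25/26 = 898.08 → 898.
contrast-panel cast-on: 168 × 23/21 = 184.00 → 184.

Cast on 407 stitches; work 898 rows; contrast-panel cast-on 184 stitches.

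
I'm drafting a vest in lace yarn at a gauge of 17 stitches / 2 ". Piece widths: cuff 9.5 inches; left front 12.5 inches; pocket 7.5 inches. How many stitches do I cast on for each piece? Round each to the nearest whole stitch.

Rate = 17/2 = 8.5 sts per in.
cuff: 9.5 × 8.5 = 80.75 → 81.
left front: 12.5 × 8.5 = 106.25 → 106.
pocket: 7.5 × 8.5 = 63.75 → 64.

cuff 81; left front 106; pocket 64.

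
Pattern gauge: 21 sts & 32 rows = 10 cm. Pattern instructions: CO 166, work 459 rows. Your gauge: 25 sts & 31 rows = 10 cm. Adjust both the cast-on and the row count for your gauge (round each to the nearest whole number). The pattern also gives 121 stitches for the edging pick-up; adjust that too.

Cast on 198 stitches; work 445 rows; edging pick-up 144 stitches.

Stitches: 166 × 25/21 = 197.62 → 198.
Rows: 459 × 31/32 = 444.66 → 445.
edging pick-up: 121 × 25/21 = 144.05 → 144.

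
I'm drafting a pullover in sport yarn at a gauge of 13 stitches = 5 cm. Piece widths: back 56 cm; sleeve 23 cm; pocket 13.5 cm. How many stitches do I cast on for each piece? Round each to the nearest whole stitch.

Rate = 13/5 = 2.6 sts per cm.
back: 56 × 2.6 = 145.60 → 146.
sleeve: 23 × 2.6 = 59.80 → 60.
pocket: 13.5 × 2.6 = 35.10 → 35.

back 146; sleeve 60; pocket 35.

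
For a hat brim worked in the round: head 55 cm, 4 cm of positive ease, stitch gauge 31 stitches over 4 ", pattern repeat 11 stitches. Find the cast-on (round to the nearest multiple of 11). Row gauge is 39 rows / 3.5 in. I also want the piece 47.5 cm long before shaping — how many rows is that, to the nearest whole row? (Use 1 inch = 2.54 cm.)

Finished = 55 + 4 = 59 cm.
59 cm × 1/2.54 = 23.23 inches.
31/4 = 7.75 sts per in; 23.23 × 7.75 = 180.02 sts.
Nearest multiple of 11 → 176.
47.5 cm = 18.70 inches; × 11.143 = 208.38 → 208 rows.

Cast on 176 stitches; work 208 rows.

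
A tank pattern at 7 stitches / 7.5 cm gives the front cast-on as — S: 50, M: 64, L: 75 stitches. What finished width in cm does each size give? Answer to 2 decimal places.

S 53.57 cm; M 68.57 cm; L 80.36 cm.

7/7.5 = 0.933 sts per cm.
S: 50 / 0.933 = 53.571 → 53.57 cm.
M: 64 / 0.933 = 68.571 → 68.57 cm.
L: 75 / 0.933 = 80.357 → 80.36 cm.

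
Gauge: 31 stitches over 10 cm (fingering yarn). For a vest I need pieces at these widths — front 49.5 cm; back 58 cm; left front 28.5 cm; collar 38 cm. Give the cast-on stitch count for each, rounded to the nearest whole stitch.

Rate = 31/10 = 3.1 sts per cm.
front: 49.5 × 3.1 = 153.45 → 153.
back: 58 × 3.1 = 179.80 → 180.
left front: 28.5 × 3.1 = 88.35 → 88.
collar: 38 × 3.1 = 117.80 → 118.

front 153; back 180; left front 88; collar 118.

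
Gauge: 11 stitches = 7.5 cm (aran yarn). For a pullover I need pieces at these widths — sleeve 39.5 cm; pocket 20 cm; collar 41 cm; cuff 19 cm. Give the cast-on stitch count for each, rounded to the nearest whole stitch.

Rate = 11/7.5 = 1.467 sts per cm.
sleeve: 39.5 × 1.467 = 57.93 → 58.
pocket: 20 × 1.467 = 29.33 → 29.
collar: 41 × 1.467 = 60.13 → 60.
cuff: 19 × 1.467 = 27.87 → 28.

sleeve 58; pocket 29; collar 60; cuff 28.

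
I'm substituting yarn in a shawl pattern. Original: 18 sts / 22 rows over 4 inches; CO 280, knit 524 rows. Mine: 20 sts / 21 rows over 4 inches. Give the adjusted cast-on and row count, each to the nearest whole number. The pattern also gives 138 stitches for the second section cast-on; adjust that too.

Stitches: 280 × 20/18 = 311.11 → 311.
Rows: 524 × 21/22 = 500.18 → 500.
second section cast-on: 138 × 20/18 = 153.33 → 153.

Cast on 311 stitches; work 500 rows; second section cast-on 153 stitches.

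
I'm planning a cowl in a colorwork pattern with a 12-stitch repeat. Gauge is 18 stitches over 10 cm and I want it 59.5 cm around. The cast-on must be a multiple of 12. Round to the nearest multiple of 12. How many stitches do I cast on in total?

Cast on 108 stitches.

18 / 10 = 1.8 sts per cm.
59.5 × 1.8 = 107.10 sts.
Nearest multiple of 12: 108.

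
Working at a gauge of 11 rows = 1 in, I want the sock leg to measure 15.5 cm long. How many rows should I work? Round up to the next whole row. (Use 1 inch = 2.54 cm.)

Work 68 rows.

15.5 cm = 6.10 in.
11 rows / 1 in = 11 rows per inch.
6.10 × 11 = 67.13 rows.
Round up → 68.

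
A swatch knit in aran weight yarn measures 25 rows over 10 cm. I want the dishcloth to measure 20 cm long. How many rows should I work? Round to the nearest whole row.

50 rows.

25 rows / 10 cm = 2.5 rows per cm.
20 × 2.5 = 50.00 rows.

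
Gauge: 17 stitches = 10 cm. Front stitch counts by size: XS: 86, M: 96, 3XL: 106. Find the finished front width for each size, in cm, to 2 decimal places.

17/10 = 1.7 sts per cm.
XS: 86 / 1.7 = 50.588 → 50.59 cm.
M: 96 / 1.7 = 56.471 → 56.47 cm.
3XL: 106 / 1.7 = 62.353 → 62.35 cm.

XS 50.59 cm; M 56.47 cm; 3XL 62.35 cm.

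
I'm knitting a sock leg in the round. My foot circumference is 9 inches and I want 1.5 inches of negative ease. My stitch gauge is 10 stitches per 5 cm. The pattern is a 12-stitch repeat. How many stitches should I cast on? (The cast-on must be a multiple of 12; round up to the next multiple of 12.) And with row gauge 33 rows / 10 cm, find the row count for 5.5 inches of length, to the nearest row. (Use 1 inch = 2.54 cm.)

Finished = 9 − 1.5 = 7.5 inches.
7.5 inches × 2.54 = 19.05 cm.
10/5 = 2 sts per cm; 19.05 × 2 = 38.10 sts.
Next multiple of 12 → 48.
5.5 inches = 13.97 cm; × 3.3 = 46.10 → 46 rows.

Cast on 48 stitches; work 46 rows.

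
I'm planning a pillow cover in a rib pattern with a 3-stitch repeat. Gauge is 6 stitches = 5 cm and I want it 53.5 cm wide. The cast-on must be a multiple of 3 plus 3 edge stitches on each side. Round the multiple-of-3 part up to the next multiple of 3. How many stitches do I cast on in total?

6 / 5 = 1.2 sts per cm.
53.5 × 1.2 = 64.20 sts.
Less 6 edge sts → 58.20 for the repeat.
Next multiple of 3: 60.
Add back 6 edge sts → 66.

CO 66 sts.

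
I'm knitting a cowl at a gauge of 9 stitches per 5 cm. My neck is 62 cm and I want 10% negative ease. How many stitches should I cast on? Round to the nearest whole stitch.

100 stitches.

Finished = 62 × 0.90 = 55.80 cm.
9 / 5 = 1.8 sts per cm.
55.80 × 1.8 = 100.44 sts.
→ 100 sts.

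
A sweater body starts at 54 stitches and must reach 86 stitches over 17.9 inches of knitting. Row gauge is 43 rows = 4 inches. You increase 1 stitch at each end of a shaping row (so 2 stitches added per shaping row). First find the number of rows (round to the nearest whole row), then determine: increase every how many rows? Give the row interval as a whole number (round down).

Increase every 12th row.

Rows = 17.9 × 10.75 = 192.4 → 192 rows.
Stitches to add: 32 → 16 shaping rows (at 2 st each).
192 / 16 = 12.00 → every 12 rows.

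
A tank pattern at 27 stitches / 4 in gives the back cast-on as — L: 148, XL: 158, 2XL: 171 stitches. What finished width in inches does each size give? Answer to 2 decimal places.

27/4 = 6.75 sts per in.
L: 148 / 6.75 = 21.926 → 21.93 in.
XL: 158 / 6.75 = 23.407 → 23.41 in.
2XL: 171 / 6.75 = 25.333 → 25.33 in.

L 21.93 inches; XL 23.41 inches; 2XL 25.33 inches.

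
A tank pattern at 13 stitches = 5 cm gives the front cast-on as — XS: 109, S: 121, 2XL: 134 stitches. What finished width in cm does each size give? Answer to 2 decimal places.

XS 41.92 cm; S 46.54 cm; 2XL 51.54 cm.

13/5 = 2.6 sts per cm.
XS: 109 / 2.6 = 41.923 → 41.92 cm.
S: 121 / 2.6 = 46.538 → 46.54 cm.
2XL: 134 / 2.6 = 51.538 → 51.54 cm.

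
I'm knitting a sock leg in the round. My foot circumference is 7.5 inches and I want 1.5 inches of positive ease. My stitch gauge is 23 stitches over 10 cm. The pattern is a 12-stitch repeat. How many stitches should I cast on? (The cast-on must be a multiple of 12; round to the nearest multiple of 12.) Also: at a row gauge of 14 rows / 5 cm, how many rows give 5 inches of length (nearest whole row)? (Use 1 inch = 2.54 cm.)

Cast on 48 stitches; work 36 rows.

Finished = 7.5 + 1.5 = 9 inches.
9 inches × 2.54 = 22.86 cm.
23/10 = 2.3 sts per cm; 22.86 × 2.3 = 52.58 sts.
Nearest multiple of 12 → 48.
5 inches = 12.70 cm; × 2.8 = 35.56 → 36 rows.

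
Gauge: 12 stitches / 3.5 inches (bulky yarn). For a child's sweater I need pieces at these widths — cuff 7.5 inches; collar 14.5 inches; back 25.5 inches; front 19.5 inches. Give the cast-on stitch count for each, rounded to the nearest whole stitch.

Rate = 12/3.5 = 3.429 sts per in.
cuff: 7.5 × 3.429 = 25.71 → 26.
collar: 14.5 × 3.429 = 49.71 → 50.
back: 25.5 × 3.429 = 87.43 → 87.
front: 19.5 × 3.429 = 66.86 → 67.

cuff 26; collar 50; back 87; front 67.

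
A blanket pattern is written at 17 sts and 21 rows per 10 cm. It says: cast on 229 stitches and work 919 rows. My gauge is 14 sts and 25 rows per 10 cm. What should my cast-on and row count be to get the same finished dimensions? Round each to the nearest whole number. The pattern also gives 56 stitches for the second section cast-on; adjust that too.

Stitches: 229 × 14/17 = 188.59 → 189.
Rows: 919 × 25/21 = 1094.05 → 1094.
second section cast-on: 56 × 14/17 = 46.12 → 46.

Cast on 189 stitches; work 1094 rows; second section cast-on 46 stitches.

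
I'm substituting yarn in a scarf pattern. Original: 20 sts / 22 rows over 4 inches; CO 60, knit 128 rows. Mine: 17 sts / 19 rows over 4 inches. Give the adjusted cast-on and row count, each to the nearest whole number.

Stitches: 60 × 17/20 = 51.00 → 51.
Rows: 128 × 19/22 = 110.55 → 111.

Cast on 51 stitches; work 111 rows.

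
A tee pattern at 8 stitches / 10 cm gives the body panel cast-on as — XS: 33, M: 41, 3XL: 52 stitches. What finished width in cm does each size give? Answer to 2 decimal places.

8/10 = 0.8 sts per cm.
XS: 33 / 0.8 = 41.250 → 41.25 cm.
M: 41 / 0.8 = 51.250 → 51.25 cm.
3XL: 52 / 0.8 = 65.000 → 65.00 cm.

XS 41.25 cm; M 51.25 cm; 3XL 65.00 cm.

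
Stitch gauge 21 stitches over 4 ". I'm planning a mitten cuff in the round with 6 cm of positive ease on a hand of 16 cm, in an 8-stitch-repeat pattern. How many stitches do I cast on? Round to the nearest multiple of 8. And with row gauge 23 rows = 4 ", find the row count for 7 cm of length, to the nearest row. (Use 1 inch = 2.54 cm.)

Cast on 48 stitches; work 16 rows.

Finished = 16 + 6 = 22 cm.
22 cm × 1/2.54 = 8.66 inches.
21/4 = 5.25 sts per in; 8.66 × 5.25 = 45.47 sts.
Nearest multiple of 8 → 48.
7 cm = 2.76 inches; × 5.75 = 15.85 → 16 rows.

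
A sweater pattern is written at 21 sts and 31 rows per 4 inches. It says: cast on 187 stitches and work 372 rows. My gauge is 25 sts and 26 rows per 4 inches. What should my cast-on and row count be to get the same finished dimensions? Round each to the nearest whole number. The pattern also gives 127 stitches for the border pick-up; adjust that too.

Stitches: 187 × 25/21 = 222.62 → 223.
Rows: 372 × 26/31 = 312.00 → 312.
border pick-up: 127 × 25/21 = 151.19 → 151.

Cast on 223 stitches; work 312 rows; border pick-up 151 stitches.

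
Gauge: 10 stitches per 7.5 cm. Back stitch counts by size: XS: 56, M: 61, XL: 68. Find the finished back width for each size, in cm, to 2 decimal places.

10/7.5 = 1.333 sts per cm.
XS: 56 / 1.333 = 42.000 → 42.00 cm.
M: 61 / 1.333 = 45.750 → 45.75 cm.
XL: 68 / 1.333 = 51.000 → 51.00 cm.

XS 42.00 cm; M 45.75 cm; XL 51.00 cm.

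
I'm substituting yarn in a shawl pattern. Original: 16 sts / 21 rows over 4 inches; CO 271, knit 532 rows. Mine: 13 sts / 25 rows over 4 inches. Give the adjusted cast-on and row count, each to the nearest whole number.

Cast on 220 stitches; work 633 rows.

Stitches: 271 × 13/16 = 220.19 → 220.
Rows: 532 × 25/21 = 633.33 → 633.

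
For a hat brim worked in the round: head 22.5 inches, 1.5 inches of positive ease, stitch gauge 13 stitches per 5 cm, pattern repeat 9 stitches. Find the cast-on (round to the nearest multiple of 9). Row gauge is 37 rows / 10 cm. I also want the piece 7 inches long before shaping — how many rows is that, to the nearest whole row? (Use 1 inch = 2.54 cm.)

Finished = 22.5 + 1.5 = 24 inches.
24 inches × 2.54 = 60.96 cm.
13/5 = 2.6 sts per cm; 60.96 × 2.6 = 158.50 sts.
Nearest multiple of 9 → 162.
7 inches = 17.78 cm; × 3.7 = 65.79 → 66 rows.

Cast on 162 stitches; work 66 rows.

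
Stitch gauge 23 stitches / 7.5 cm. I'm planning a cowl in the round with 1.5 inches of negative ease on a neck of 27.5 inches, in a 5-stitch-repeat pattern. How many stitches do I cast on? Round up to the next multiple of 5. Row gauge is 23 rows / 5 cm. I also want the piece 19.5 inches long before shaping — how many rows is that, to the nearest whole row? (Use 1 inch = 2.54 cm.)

Cast on 205 stitches; work 228 rows.

Finished = 27.5 − 1.5 = 26 inches.
26 inches × 2.54 = 66.04 cm.
23/7.5 = 3.067 sts per cm; 66.04 × 3.067 = 202.52 sts.
Next multiple of 5 → 205.
19.5 inches = 49.53 cm; × 4.6 = 227.84 → 228 rows.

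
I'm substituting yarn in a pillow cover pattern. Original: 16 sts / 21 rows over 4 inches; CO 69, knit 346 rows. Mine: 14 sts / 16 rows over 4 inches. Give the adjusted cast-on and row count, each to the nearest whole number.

Cast on 60 stitches; work 264 rows.

Stitches: 69 × 14/16 = 60.38 → 60.
Rows: 346 × 16/21 = 263.62 → 264.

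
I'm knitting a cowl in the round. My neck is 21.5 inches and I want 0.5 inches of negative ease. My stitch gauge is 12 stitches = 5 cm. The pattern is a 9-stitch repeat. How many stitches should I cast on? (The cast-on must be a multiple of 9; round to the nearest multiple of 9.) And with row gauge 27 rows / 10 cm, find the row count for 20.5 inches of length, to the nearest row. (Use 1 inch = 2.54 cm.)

Cast on 126 stitches; work 141 rows.

Finished = 21.5 − 0.5 = 21 inches.
21 inches × 2.54 = 53.34 cm.
12/5 = 2.4 sts per cm; 53.34 × 2.4 = 128.02 sts.
Nearest multiple of 9 → 126.
20.5 inches = 52.07 cm; × 2.7 = 140.59 → 141 rows.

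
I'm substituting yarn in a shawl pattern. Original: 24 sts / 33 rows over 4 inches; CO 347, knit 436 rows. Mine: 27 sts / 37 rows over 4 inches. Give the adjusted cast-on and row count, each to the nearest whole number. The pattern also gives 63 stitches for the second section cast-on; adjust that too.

Stitches: 347 × 27/24 = 390.38 → 390.
Rows: 436 × 37/33 = 488.85 → 489.
second section cast-on: 63 × 27/24 = 70.88 → 71.

Cast on 390 stitches; work 489 rows; second section cast-on 71 stitches.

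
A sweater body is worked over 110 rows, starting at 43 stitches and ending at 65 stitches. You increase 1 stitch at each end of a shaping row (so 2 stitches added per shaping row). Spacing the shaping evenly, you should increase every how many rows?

Stitches to add: |65 − 43| = 22.
Shaping rows needed: 22 / 2 = 11.
110 rows / 11 = every 10 rows.

Increase every 10th row.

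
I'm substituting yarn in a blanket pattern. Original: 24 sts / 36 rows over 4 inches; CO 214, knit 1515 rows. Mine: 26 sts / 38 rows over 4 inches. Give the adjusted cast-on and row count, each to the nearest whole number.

Cast on 232 stitches; work 1599 rows.

Stitches: 214 × 26/24 = 231.83 → 232.
Rows: 1515 × 38/36 = 1599.17 → 1599.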